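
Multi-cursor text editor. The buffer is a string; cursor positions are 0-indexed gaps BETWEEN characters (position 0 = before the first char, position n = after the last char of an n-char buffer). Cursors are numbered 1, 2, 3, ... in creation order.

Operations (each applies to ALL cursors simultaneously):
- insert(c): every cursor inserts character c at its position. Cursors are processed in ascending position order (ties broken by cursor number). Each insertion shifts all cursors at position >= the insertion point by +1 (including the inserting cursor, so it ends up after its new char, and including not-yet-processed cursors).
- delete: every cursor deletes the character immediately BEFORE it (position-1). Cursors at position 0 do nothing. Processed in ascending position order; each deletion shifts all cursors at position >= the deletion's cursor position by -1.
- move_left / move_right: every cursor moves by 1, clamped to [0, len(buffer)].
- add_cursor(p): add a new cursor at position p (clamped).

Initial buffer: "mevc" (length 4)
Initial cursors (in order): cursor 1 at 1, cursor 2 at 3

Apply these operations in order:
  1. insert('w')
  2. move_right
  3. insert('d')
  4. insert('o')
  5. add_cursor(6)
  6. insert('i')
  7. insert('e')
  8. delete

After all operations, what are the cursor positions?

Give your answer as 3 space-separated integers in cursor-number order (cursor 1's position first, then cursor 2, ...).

Answer: 6 13 8

Derivation:
After op 1 (insert('w')): buffer="mwevwc" (len 6), cursors c1@2 c2@5, authorship .1..2.
After op 2 (move_right): buffer="mwevwc" (len 6), cursors c1@3 c2@6, authorship .1..2.
After op 3 (insert('d')): buffer="mwedvwcd" (len 8), cursors c1@4 c2@8, authorship .1.1.2.2
After op 4 (insert('o')): buffer="mwedovwcdo" (len 10), cursors c1@5 c2@10, authorship .1.11.2.22
After op 5 (add_cursor(6)): buffer="mwedovwcdo" (len 10), cursors c1@5 c3@6 c2@10, authorship .1.11.2.22
After op 6 (insert('i')): buffer="mwedoiviwcdoi" (len 13), cursors c1@6 c3@8 c2@13, authorship .1.111.32.222
After op 7 (insert('e')): buffer="mwedoieviewcdoie" (len 16), cursors c1@7 c3@10 c2@16, authorship .1.1111.332.2222
After op 8 (delete): buffer="mwedoiviwcdoi" (len 13), cursors c1@6 c3@8 c2@13, authorship .1.111.32.222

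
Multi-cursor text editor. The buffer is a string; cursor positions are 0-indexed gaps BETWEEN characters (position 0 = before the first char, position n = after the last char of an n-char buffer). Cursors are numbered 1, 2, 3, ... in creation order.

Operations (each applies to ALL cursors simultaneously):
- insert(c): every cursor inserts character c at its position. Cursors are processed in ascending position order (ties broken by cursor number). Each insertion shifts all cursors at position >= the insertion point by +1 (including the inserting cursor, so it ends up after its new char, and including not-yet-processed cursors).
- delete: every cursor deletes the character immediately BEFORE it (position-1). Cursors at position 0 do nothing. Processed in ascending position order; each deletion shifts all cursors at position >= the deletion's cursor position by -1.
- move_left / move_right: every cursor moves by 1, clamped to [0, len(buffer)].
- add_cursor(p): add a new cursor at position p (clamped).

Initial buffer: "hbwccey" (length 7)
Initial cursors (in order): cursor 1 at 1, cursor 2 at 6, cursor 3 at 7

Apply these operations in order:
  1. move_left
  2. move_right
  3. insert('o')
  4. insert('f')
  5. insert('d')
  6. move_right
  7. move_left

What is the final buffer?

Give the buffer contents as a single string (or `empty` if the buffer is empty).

After op 1 (move_left): buffer="hbwccey" (len 7), cursors c1@0 c2@5 c3@6, authorship .......
After op 2 (move_right): buffer="hbwccey" (len 7), cursors c1@1 c2@6 c3@7, authorship .......
After op 3 (insert('o')): buffer="hobwcceoyo" (len 10), cursors c1@2 c2@8 c3@10, authorship .1.....2.3
After op 4 (insert('f')): buffer="hofbwcceofyof" (len 13), cursors c1@3 c2@10 c3@13, authorship .11.....22.33
After op 5 (insert('d')): buffer="hofdbwcceofdyofd" (len 16), cursors c1@4 c2@12 c3@16, authorship .111.....222.333
After op 6 (move_right): buffer="hofdbwcceofdyofd" (len 16), cursors c1@5 c2@13 c3@16, authorship .111.....222.333
After op 7 (move_left): buffer="hofdbwcceofdyofd" (len 16), cursors c1@4 c2@12 c3@15, authorship .111.....222.333

Answer: hofdbwcceofdyofd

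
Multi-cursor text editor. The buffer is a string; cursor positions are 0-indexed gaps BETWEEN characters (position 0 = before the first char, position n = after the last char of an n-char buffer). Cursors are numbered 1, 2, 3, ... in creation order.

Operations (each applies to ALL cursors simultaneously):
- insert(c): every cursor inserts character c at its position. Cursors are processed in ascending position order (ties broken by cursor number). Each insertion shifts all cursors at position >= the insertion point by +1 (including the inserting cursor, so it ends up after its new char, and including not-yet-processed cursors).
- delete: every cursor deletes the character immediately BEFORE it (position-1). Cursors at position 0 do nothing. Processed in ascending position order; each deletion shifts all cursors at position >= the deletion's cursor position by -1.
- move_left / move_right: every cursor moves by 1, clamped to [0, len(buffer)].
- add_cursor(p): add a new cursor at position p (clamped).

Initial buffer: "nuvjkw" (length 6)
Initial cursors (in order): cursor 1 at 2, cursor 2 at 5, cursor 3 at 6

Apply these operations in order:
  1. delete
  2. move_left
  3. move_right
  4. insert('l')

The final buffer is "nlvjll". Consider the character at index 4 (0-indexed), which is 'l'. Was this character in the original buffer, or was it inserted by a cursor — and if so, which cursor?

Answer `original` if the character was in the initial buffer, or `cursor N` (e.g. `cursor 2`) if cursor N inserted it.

After op 1 (delete): buffer="nvj" (len 3), cursors c1@1 c2@3 c3@3, authorship ...
After op 2 (move_left): buffer="nvj" (len 3), cursors c1@0 c2@2 c3@2, authorship ...
After op 3 (move_right): buffer="nvj" (len 3), cursors c1@1 c2@3 c3@3, authorship ...
After op 4 (insert('l')): buffer="nlvjll" (len 6), cursors c1@2 c2@6 c3@6, authorship .1..23
Authorship (.=original, N=cursor N): . 1 . . 2 3
Index 4: author = 2

Answer: cursor 2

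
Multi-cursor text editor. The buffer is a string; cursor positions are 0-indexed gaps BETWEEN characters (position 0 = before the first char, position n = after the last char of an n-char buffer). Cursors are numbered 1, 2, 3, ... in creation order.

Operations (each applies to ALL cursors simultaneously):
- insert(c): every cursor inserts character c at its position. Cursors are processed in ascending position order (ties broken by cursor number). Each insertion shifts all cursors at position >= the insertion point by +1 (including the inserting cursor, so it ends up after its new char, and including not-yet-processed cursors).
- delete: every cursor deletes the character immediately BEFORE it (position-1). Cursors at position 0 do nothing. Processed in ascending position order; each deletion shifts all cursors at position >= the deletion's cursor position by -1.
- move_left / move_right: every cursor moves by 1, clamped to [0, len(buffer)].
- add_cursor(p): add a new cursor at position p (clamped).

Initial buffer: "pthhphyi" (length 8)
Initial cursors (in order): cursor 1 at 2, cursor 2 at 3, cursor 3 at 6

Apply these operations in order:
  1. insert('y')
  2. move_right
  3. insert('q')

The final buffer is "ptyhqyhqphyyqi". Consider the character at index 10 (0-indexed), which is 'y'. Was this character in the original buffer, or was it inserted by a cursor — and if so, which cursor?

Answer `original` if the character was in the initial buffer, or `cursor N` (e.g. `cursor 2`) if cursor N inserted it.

Answer: cursor 3

Derivation:
After op 1 (insert('y')): buffer="ptyhyhphyyi" (len 11), cursors c1@3 c2@5 c3@9, authorship ..1.2...3..
After op 2 (move_right): buffer="ptyhyhphyyi" (len 11), cursors c1@4 c2@6 c3@10, authorship ..1.2...3..
After op 3 (insert('q')): buffer="ptyhqyhqphyyqi" (len 14), cursors c1@5 c2@8 c3@13, authorship ..1.12.2..3.3.
Authorship (.=original, N=cursor N): . . 1 . 1 2 . 2 . . 3 . 3 .
Index 10: author = 3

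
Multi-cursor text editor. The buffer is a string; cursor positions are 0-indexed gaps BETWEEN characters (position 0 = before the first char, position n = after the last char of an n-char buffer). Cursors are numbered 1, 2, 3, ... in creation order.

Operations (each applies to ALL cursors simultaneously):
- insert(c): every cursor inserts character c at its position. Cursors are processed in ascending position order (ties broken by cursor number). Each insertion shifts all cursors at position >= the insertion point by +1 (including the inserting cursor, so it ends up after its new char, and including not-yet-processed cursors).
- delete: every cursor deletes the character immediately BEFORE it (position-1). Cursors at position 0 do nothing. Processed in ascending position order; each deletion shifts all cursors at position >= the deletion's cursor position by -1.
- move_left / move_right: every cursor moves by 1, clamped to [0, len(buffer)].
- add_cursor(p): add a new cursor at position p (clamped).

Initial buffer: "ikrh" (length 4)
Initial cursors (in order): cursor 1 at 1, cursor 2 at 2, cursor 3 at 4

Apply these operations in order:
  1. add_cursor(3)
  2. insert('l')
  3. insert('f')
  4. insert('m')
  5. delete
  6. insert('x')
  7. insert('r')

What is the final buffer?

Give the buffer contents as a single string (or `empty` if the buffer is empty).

After op 1 (add_cursor(3)): buffer="ikrh" (len 4), cursors c1@1 c2@2 c4@3 c3@4, authorship ....
After op 2 (insert('l')): buffer="ilklrlhl" (len 8), cursors c1@2 c2@4 c4@6 c3@8, authorship .1.2.4.3
After op 3 (insert('f')): buffer="ilfklfrlfhlf" (len 12), cursors c1@3 c2@6 c4@9 c3@12, authorship .11.22.44.33
After op 4 (insert('m')): buffer="ilfmklfmrlfmhlfm" (len 16), cursors c1@4 c2@8 c4@12 c3@16, authorship .111.222.444.333
After op 5 (delete): buffer="ilfklfrlfhlf" (len 12), cursors c1@3 c2@6 c4@9 c3@12, authorship .11.22.44.33
After op 6 (insert('x')): buffer="ilfxklfxrlfxhlfx" (len 16), cursors c1@4 c2@8 c4@12 c3@16, authorship .111.222.444.333
After op 7 (insert('r')): buffer="ilfxrklfxrrlfxrhlfxr" (len 20), cursors c1@5 c2@10 c4@15 c3@20, authorship .1111.2222.4444.3333

Answer: ilfxrklfxrrlfxrhlfxr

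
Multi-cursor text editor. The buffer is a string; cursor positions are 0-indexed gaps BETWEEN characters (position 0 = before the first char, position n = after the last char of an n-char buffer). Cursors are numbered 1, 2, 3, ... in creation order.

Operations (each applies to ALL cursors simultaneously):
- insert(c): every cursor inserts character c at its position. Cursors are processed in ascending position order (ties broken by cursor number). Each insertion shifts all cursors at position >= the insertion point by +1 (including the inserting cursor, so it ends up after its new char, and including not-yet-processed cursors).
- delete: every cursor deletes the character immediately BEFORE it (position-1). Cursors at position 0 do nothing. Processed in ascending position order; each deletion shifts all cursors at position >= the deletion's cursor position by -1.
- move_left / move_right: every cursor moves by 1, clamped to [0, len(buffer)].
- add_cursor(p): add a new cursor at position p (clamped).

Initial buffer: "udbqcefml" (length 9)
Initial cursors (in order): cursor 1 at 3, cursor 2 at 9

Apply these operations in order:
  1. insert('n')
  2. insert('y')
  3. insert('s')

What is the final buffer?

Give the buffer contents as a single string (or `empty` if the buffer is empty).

Answer: udbnysqcefmlnys

Derivation:
After op 1 (insert('n')): buffer="udbnqcefmln" (len 11), cursors c1@4 c2@11, authorship ...1......2
After op 2 (insert('y')): buffer="udbnyqcefmlny" (len 13), cursors c1@5 c2@13, authorship ...11......22
After op 3 (insert('s')): buffer="udbnysqcefmlnys" (len 15), cursors c1@6 c2@15, authorship ...111......222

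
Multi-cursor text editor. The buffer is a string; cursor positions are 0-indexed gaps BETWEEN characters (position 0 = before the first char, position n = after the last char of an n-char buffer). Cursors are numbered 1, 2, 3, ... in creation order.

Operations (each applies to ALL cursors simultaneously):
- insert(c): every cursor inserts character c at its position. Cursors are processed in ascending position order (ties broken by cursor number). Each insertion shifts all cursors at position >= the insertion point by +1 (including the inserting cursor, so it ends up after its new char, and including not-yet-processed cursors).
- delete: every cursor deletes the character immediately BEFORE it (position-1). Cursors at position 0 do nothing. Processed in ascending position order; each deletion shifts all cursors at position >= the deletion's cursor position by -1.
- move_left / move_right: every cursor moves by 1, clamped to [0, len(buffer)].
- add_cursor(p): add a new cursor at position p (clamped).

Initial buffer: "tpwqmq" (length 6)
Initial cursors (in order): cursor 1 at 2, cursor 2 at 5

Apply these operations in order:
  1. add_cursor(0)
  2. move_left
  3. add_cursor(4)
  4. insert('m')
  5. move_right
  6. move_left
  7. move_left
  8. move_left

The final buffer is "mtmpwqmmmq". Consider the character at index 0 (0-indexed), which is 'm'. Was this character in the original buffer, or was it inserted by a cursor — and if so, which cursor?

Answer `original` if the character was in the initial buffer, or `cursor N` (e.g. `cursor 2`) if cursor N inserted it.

Answer: cursor 3

Derivation:
After op 1 (add_cursor(0)): buffer="tpwqmq" (len 6), cursors c3@0 c1@2 c2@5, authorship ......
After op 2 (move_left): buffer="tpwqmq" (len 6), cursors c3@0 c1@1 c2@4, authorship ......
After op 3 (add_cursor(4)): buffer="tpwqmq" (len 6), cursors c3@0 c1@1 c2@4 c4@4, authorship ......
After op 4 (insert('m')): buffer="mtmpwqmmmq" (len 10), cursors c3@1 c1@3 c2@8 c4@8, authorship 3.1...24..
After op 5 (move_right): buffer="mtmpwqmmmq" (len 10), cursors c3@2 c1@4 c2@9 c4@9, authorship 3.1...24..
After op 6 (move_left): buffer="mtmpwqmmmq" (len 10), cursors c3@1 c1@3 c2@8 c4@8, authorship 3.1...24..
After op 7 (move_left): buffer="mtmpwqmmmq" (len 10), cursors c3@0 c1@2 c2@7 c4@7, authorship 3.1...24..
After op 8 (move_left): buffer="mtmpwqmmmq" (len 10), cursors c3@0 c1@1 c2@6 c4@6, authorship 3.1...24..
Authorship (.=original, N=cursor N): 3 . 1 . . . 2 4 . .
Index 0: author = 3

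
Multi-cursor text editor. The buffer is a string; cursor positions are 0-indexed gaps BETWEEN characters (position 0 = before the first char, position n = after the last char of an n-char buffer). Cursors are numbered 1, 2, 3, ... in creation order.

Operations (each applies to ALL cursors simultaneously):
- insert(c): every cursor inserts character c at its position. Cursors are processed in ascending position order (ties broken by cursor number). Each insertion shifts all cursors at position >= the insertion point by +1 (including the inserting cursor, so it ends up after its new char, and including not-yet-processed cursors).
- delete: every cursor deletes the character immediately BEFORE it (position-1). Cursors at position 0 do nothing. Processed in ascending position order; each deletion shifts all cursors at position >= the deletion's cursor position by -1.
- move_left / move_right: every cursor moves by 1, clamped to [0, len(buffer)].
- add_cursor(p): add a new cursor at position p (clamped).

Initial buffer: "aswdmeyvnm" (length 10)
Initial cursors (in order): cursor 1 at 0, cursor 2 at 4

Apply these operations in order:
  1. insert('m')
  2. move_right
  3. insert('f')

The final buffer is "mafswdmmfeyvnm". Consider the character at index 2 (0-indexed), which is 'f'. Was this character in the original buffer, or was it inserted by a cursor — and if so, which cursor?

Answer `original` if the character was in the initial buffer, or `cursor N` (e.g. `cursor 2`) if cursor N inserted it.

After op 1 (insert('m')): buffer="maswdmmeyvnm" (len 12), cursors c1@1 c2@6, authorship 1....2......
After op 2 (move_right): buffer="maswdmmeyvnm" (len 12), cursors c1@2 c2@7, authorship 1....2......
After op 3 (insert('f')): buffer="mafswdmmfeyvnm" (len 14), cursors c1@3 c2@9, authorship 1.1...2.2.....
Authorship (.=original, N=cursor N): 1 . 1 . . . 2 . 2 . . . . .
Index 2: author = 1

Answer: cursor 1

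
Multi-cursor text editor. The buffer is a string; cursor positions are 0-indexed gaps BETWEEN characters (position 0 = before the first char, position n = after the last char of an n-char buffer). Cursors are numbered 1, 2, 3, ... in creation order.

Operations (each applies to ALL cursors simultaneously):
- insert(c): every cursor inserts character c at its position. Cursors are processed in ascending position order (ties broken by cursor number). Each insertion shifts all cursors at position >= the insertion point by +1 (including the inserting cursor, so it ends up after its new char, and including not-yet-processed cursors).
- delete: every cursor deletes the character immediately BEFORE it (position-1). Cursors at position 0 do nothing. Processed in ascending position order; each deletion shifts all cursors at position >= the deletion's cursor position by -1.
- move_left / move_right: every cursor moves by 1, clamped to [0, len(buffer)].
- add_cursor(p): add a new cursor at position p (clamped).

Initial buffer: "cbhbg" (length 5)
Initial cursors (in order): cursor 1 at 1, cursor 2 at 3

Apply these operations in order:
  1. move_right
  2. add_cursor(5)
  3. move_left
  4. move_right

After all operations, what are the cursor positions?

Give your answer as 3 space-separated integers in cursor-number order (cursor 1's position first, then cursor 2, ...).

Answer: 2 4 5

Derivation:
After op 1 (move_right): buffer="cbhbg" (len 5), cursors c1@2 c2@4, authorship .....
After op 2 (add_cursor(5)): buffer="cbhbg" (len 5), cursors c1@2 c2@4 c3@5, authorship .....
After op 3 (move_left): buffer="cbhbg" (len 5), cursors c1@1 c2@3 c3@4, authorship .....
After op 4 (move_right): buffer="cbhbg" (len 5), cursors c1@2 c2@4 c3@5, authorship .....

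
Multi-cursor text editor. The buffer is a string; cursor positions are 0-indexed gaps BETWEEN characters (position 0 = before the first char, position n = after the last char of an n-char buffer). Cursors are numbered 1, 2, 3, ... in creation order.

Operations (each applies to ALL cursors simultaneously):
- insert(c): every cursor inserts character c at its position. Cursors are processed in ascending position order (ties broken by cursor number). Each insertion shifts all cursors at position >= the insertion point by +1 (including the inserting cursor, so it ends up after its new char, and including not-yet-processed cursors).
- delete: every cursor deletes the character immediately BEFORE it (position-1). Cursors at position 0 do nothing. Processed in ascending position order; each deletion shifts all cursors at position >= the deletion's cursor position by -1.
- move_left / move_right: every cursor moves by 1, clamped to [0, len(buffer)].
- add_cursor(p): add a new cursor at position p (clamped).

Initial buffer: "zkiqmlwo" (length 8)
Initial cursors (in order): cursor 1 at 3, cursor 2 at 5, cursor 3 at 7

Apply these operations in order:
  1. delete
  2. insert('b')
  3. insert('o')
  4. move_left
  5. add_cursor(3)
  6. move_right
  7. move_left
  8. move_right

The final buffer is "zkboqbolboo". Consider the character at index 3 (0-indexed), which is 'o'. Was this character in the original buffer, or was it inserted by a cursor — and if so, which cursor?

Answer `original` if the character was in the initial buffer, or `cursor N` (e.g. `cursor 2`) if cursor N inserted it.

After op 1 (delete): buffer="zkqlo" (len 5), cursors c1@2 c2@3 c3@4, authorship .....
After op 2 (insert('b')): buffer="zkbqblbo" (len 8), cursors c1@3 c2@5 c3@7, authorship ..1.2.3.
After op 3 (insert('o')): buffer="zkboqbolboo" (len 11), cursors c1@4 c2@7 c3@10, authorship ..11.22.33.
After op 4 (move_left): buffer="zkboqbolboo" (len 11), cursors c1@3 c2@6 c3@9, authorship ..11.22.33.
After op 5 (add_cursor(3)): buffer="zkboqbolboo" (len 11), cursors c1@3 c4@3 c2@6 c3@9, authorship ..11.22.33.
After op 6 (move_right): buffer="zkboqbolboo" (len 11), cursors c1@4 c4@4 c2@7 c3@10, authorship ..11.22.33.
After op 7 (move_left): buffer="zkboqbolboo" (len 11), cursors c1@3 c4@3 c2@6 c3@9, authorship ..11.22.33.
After op 8 (move_right): buffer="zkboqbolboo" (len 11), cursors c1@4 c4@4 c2@7 c3@10, authorship ..11.22.33.
Authorship (.=original, N=cursor N): . . 1 1 . 2 2 . 3 3 .
Index 3: author = 1

Answer: cursor 1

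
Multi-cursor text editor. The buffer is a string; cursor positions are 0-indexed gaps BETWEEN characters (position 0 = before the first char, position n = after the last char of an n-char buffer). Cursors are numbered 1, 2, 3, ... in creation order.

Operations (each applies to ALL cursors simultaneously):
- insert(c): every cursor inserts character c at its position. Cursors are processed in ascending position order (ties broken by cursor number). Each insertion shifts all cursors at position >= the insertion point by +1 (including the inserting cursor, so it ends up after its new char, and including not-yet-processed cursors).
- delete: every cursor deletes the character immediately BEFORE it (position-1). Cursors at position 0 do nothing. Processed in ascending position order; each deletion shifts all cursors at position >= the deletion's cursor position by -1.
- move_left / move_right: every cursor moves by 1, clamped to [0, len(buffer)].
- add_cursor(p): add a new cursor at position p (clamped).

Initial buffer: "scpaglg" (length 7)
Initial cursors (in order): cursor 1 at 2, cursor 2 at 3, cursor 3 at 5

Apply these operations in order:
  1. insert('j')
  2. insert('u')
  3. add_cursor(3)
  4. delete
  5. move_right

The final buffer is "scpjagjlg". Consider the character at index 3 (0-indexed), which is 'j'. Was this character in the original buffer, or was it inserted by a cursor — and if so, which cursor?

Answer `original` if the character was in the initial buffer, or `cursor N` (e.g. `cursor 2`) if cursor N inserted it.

Answer: cursor 2

Derivation:
After op 1 (insert('j')): buffer="scjpjagjlg" (len 10), cursors c1@3 c2@5 c3@8, authorship ..1.2..3..
After op 2 (insert('u')): buffer="scjupjuagjulg" (len 13), cursors c1@4 c2@7 c3@11, authorship ..11.22..33..
After op 3 (add_cursor(3)): buffer="scjupjuagjulg" (len 13), cursors c4@3 c1@4 c2@7 c3@11, authorship ..11.22..33..
After op 4 (delete): buffer="scpjagjlg" (len 9), cursors c1@2 c4@2 c2@4 c3@7, authorship ...2..3..
After op 5 (move_right): buffer="scpjagjlg" (len 9), cursors c1@3 c4@3 c2@5 c3@8, authorship ...2..3..
Authorship (.=original, N=cursor N): . . . 2 . . 3 . .
Index 3: author = 2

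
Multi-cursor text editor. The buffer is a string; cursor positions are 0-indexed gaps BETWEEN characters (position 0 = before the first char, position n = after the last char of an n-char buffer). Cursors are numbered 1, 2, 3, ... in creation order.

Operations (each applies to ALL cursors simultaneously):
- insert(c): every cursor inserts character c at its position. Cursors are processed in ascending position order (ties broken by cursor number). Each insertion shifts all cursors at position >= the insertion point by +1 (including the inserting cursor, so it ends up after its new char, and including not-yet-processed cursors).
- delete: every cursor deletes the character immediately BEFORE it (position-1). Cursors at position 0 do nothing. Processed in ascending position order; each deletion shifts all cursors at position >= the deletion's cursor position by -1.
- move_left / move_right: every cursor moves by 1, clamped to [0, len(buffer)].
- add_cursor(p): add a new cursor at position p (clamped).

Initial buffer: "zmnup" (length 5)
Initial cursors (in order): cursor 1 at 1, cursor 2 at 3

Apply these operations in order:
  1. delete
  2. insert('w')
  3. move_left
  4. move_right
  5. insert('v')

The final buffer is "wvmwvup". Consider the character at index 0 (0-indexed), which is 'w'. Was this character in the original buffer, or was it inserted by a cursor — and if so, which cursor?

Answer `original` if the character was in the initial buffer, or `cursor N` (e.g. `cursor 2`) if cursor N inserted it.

Answer: cursor 1

Derivation:
After op 1 (delete): buffer="mup" (len 3), cursors c1@0 c2@1, authorship ...
After op 2 (insert('w')): buffer="wmwup" (len 5), cursors c1@1 c2@3, authorship 1.2..
After op 3 (move_left): buffer="wmwup" (len 5), cursors c1@0 c2@2, authorship 1.2..
After op 4 (move_right): buffer="wmwup" (len 5), cursors c1@1 c2@3, authorship 1.2..
After op 5 (insert('v')): buffer="wvmwvup" (len 7), cursors c1@2 c2@5, authorship 11.22..
Authorship (.=original, N=cursor N): 1 1 . 2 2 . .
Index 0: author = 1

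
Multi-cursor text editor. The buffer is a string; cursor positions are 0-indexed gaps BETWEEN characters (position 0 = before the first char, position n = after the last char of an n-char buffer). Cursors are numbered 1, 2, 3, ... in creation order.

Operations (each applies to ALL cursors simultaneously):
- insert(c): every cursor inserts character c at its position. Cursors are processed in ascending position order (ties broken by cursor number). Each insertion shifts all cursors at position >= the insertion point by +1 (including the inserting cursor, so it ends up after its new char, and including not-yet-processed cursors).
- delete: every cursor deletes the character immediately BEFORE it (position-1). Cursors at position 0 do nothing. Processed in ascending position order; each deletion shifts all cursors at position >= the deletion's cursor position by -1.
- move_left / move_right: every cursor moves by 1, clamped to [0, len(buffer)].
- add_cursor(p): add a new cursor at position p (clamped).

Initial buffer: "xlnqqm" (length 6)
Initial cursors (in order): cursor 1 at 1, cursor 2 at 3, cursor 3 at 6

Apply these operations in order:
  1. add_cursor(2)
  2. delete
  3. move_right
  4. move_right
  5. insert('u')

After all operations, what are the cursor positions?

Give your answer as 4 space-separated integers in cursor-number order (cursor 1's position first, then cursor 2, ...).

Answer: 6 6 6 6

Derivation:
After op 1 (add_cursor(2)): buffer="xlnqqm" (len 6), cursors c1@1 c4@2 c2@3 c3@6, authorship ......
After op 2 (delete): buffer="qq" (len 2), cursors c1@0 c2@0 c4@0 c3@2, authorship ..
After op 3 (move_right): buffer="qq" (len 2), cursors c1@1 c2@1 c4@1 c3@2, authorship ..
After op 4 (move_right): buffer="qq" (len 2), cursors c1@2 c2@2 c3@2 c4@2, authorship ..
After op 5 (insert('u')): buffer="qquuuu" (len 6), cursors c1@6 c2@6 c3@6 c4@6, authorship ..1234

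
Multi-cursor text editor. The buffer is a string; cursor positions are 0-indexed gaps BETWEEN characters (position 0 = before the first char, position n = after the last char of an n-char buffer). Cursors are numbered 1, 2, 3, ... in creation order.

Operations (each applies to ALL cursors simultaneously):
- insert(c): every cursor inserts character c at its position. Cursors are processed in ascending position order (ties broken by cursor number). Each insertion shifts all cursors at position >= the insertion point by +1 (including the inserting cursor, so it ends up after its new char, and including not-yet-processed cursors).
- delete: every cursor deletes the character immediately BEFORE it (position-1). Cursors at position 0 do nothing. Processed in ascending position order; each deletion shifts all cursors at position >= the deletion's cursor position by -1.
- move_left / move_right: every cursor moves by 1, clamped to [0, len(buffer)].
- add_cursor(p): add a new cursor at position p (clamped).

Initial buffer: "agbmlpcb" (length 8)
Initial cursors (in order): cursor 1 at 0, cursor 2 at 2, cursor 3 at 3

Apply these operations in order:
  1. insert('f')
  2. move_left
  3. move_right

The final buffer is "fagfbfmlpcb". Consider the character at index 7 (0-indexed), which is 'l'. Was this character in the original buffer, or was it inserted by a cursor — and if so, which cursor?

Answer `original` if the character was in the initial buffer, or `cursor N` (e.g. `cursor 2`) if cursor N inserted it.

After op 1 (insert('f')): buffer="fagfbfmlpcb" (len 11), cursors c1@1 c2@4 c3@6, authorship 1..2.3.....
After op 2 (move_left): buffer="fagfbfmlpcb" (len 11), cursors c1@0 c2@3 c3@5, authorship 1..2.3.....
After op 3 (move_right): buffer="fagfbfmlpcb" (len 11), cursors c1@1 c2@4 c3@6, authorship 1..2.3.....
Authorship (.=original, N=cursor N): 1 . . 2 . 3 . . . . .
Index 7: author = original

Answer: original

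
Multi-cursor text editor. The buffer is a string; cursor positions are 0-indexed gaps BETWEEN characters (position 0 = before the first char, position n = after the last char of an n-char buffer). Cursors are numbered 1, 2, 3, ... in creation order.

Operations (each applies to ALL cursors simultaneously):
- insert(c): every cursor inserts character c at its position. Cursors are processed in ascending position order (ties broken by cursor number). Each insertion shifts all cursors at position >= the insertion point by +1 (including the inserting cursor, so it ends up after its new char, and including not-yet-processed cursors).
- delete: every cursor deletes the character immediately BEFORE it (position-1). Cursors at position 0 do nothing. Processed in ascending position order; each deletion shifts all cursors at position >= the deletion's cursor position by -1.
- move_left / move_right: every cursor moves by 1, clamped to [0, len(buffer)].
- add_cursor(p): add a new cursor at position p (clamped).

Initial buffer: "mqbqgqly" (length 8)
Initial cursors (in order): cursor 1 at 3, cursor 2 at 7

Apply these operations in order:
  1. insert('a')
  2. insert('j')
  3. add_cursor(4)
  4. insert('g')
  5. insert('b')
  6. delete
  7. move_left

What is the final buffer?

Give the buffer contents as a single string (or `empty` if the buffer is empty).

After op 1 (insert('a')): buffer="mqbaqgqlay" (len 10), cursors c1@4 c2@9, authorship ...1....2.
After op 2 (insert('j')): buffer="mqbajqgqlajy" (len 12), cursors c1@5 c2@11, authorship ...11....22.
After op 3 (add_cursor(4)): buffer="mqbajqgqlajy" (len 12), cursors c3@4 c1@5 c2@11, authorship ...11....22.
After op 4 (insert('g')): buffer="mqbagjgqgqlajgy" (len 15), cursors c3@5 c1@7 c2@14, authorship ...1311....222.
After op 5 (insert('b')): buffer="mqbagbjgbqgqlajgby" (len 18), cursors c3@6 c1@9 c2@17, authorship ...133111....2222.
After op 6 (delete): buffer="mqbagjgqgqlajgy" (len 15), cursors c3@5 c1@7 c2@14, authorship ...1311....222.
After op 7 (move_left): buffer="mqbagjgqgqlajgy" (len 15), cursors c3@4 c1@6 c2@13, authorship ...1311....222.

Answer: mqbagjgqgqlajgy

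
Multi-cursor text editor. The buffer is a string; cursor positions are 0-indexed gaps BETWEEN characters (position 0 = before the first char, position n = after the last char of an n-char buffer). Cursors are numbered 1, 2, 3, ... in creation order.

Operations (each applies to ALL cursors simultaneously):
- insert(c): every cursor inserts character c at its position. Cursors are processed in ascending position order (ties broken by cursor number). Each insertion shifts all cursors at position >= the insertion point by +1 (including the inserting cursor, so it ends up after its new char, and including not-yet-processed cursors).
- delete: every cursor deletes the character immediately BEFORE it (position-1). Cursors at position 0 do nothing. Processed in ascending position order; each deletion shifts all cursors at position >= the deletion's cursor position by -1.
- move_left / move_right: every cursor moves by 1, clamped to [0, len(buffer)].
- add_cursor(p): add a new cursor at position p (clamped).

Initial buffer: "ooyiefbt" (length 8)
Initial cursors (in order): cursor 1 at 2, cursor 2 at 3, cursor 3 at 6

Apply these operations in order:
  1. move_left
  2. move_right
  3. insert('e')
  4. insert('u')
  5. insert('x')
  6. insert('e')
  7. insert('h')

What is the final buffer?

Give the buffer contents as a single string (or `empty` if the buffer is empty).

Answer: ooeuxehyeuxehiefeuxehbt

Derivation:
After op 1 (move_left): buffer="ooyiefbt" (len 8), cursors c1@1 c2@2 c3@5, authorship ........
After op 2 (move_right): buffer="ooyiefbt" (len 8), cursors c1@2 c2@3 c3@6, authorship ........
After op 3 (insert('e')): buffer="ooeyeiefebt" (len 11), cursors c1@3 c2@5 c3@9, authorship ..1.2...3..
After op 4 (insert('u')): buffer="ooeuyeuiefeubt" (len 14), cursors c1@4 c2@7 c3@12, authorship ..11.22...33..
After op 5 (insert('x')): buffer="ooeuxyeuxiefeuxbt" (len 17), cursors c1@5 c2@9 c3@15, authorship ..111.222...333..
After op 6 (insert('e')): buffer="ooeuxeyeuxeiefeuxebt" (len 20), cursors c1@6 c2@11 c3@18, authorship ..1111.2222...3333..
After op 7 (insert('h')): buffer="ooeuxehyeuxehiefeuxehbt" (len 23), cursors c1@7 c2@13 c3@21, authorship ..11111.22222...33333..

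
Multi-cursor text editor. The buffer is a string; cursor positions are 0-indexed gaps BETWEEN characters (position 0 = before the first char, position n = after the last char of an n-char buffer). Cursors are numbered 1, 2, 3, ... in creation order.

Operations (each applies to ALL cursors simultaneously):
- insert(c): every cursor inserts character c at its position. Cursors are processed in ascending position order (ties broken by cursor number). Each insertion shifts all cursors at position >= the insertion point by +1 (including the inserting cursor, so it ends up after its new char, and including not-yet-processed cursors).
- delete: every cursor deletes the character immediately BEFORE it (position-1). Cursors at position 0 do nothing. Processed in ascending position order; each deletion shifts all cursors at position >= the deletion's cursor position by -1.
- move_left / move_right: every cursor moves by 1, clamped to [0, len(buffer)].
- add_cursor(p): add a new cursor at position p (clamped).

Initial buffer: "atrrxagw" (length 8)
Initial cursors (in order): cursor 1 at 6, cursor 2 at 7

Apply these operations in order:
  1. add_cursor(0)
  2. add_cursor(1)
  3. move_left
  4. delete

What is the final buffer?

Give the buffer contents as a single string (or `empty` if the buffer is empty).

Answer: atrrgw

Derivation:
After op 1 (add_cursor(0)): buffer="atrrxagw" (len 8), cursors c3@0 c1@6 c2@7, authorship ........
After op 2 (add_cursor(1)): buffer="atrrxagw" (len 8), cursors c3@0 c4@1 c1@6 c2@7, authorship ........
After op 3 (move_left): buffer="atrrxagw" (len 8), cursors c3@0 c4@0 c1@5 c2@6, authorship ........
After op 4 (delete): buffer="atrrgw" (len 6), cursors c3@0 c4@0 c1@4 c2@4, authorship ......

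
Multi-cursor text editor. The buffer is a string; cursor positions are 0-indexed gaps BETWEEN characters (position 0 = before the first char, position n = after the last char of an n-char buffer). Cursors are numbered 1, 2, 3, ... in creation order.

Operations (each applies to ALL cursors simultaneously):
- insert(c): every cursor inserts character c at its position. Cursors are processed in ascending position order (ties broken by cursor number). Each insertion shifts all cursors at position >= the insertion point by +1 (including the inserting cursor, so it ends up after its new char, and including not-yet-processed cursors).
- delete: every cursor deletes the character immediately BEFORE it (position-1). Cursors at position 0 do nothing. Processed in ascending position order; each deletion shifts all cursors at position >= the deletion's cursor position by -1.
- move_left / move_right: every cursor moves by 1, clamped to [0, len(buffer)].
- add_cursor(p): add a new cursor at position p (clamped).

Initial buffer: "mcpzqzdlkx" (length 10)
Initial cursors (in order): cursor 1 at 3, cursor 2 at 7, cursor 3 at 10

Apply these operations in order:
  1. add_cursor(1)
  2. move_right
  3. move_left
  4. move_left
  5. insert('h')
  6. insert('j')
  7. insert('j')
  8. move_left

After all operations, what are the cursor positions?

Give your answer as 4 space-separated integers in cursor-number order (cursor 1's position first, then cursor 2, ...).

Answer: 7 14 19 2

Derivation:
After op 1 (add_cursor(1)): buffer="mcpzqzdlkx" (len 10), cursors c4@1 c1@3 c2@7 c3@10, authorship ..........
After op 2 (move_right): buffer="mcpzqzdlkx" (len 10), cursors c4@2 c1@4 c2@8 c3@10, authorship ..........
After op 3 (move_left): buffer="mcpzqzdlkx" (len 10), cursors c4@1 c1@3 c2@7 c3@9, authorship ..........
After op 4 (move_left): buffer="mcpzqzdlkx" (len 10), cursors c4@0 c1@2 c2@6 c3@8, authorship ..........
After op 5 (insert('h')): buffer="hmchpzqzhdlhkx" (len 14), cursors c4@1 c1@4 c2@9 c3@12, authorship 4..1....2..3..
After op 6 (insert('j')): buffer="hjmchjpzqzhjdlhjkx" (len 18), cursors c4@2 c1@6 c2@12 c3@16, authorship 44..11....22..33..
After op 7 (insert('j')): buffer="hjjmchjjpzqzhjjdlhjjkx" (len 22), cursors c4@3 c1@8 c2@15 c3@20, authorship 444..111....222..333..
After op 8 (move_left): buffer="hjjmchjjpzqzhjjdlhjjkx" (len 22), cursors c4@2 c1@7 c2@14 c3@19, authorship 444..111....222..333..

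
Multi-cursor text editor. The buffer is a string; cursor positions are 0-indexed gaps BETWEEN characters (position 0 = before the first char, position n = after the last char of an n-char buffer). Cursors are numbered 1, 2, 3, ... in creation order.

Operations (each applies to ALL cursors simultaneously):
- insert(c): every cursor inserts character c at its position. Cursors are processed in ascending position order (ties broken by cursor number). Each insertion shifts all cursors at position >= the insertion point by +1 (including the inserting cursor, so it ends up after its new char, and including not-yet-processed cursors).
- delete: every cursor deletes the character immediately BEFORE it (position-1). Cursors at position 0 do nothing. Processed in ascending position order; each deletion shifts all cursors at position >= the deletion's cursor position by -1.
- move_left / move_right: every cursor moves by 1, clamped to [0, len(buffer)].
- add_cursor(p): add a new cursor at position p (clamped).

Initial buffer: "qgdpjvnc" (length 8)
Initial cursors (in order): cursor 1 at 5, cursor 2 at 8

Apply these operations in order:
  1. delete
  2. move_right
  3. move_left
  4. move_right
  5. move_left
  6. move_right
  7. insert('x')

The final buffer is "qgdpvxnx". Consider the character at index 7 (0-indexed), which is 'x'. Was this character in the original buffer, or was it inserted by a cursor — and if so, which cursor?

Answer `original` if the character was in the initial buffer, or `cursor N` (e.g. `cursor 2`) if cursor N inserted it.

Answer: cursor 2

Derivation:
After op 1 (delete): buffer="qgdpvn" (len 6), cursors c1@4 c2@6, authorship ......
After op 2 (move_right): buffer="qgdpvn" (len 6), cursors c1@5 c2@6, authorship ......
After op 3 (move_left): buffer="qgdpvn" (len 6), cursors c1@4 c2@5, authorship ......
After op 4 (move_right): buffer="qgdpvn" (len 6), cursors c1@5 c2@6, authorship ......
After op 5 (move_left): buffer="qgdpvn" (len 6), cursors c1@4 c2@5, authorship ......
After op 6 (move_right): buffer="qgdpvn" (len 6), cursors c1@5 c2@6, authorship ......
After op 7 (insert('x')): buffer="qgdpvxnx" (len 8), cursors c1@6 c2@8, authorship .....1.2
Authorship (.=original, N=cursor N): . . . . . 1 . 2
Index 7: author = 2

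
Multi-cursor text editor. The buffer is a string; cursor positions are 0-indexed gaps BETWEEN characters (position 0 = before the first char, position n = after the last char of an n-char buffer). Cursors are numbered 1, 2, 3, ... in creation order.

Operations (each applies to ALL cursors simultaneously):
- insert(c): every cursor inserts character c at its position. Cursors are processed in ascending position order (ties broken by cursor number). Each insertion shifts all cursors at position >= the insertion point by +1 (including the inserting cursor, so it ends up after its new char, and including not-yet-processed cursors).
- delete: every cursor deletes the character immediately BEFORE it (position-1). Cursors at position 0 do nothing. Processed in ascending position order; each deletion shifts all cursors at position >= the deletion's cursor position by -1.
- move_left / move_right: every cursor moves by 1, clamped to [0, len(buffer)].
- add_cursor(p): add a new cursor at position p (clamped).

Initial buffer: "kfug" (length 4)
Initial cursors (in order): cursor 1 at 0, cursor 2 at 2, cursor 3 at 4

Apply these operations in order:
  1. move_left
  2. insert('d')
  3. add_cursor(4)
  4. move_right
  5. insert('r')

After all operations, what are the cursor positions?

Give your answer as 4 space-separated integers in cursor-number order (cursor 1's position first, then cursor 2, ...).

After op 1 (move_left): buffer="kfug" (len 4), cursors c1@0 c2@1 c3@3, authorship ....
After op 2 (insert('d')): buffer="dkdfudg" (len 7), cursors c1@1 c2@3 c3@6, authorship 1.2..3.
After op 3 (add_cursor(4)): buffer="dkdfudg" (len 7), cursors c1@1 c2@3 c4@4 c3@6, authorship 1.2..3.
After op 4 (move_right): buffer="dkdfudg" (len 7), cursors c1@2 c2@4 c4@5 c3@7, authorship 1.2..3.
After op 5 (insert('r')): buffer="dkrdfrurdgr" (len 11), cursors c1@3 c2@6 c4@8 c3@11, authorship 1.12.2.43.3

Answer: 3 6 11 8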